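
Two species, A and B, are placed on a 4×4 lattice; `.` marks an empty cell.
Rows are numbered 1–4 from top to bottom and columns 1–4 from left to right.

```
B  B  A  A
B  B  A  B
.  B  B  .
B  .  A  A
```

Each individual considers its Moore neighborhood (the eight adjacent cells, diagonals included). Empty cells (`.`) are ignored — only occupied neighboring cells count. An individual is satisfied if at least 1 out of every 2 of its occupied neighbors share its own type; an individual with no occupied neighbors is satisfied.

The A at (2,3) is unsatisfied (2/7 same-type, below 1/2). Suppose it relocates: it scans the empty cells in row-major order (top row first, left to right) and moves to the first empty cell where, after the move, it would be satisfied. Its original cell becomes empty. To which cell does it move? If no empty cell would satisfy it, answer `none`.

(3,4)

Vacating (2,3). Empty cells in order:
  (3,1): 0/4 same-type → still unsatisfied.
  (3,4): 2/4 same-type → satisfied — stop here.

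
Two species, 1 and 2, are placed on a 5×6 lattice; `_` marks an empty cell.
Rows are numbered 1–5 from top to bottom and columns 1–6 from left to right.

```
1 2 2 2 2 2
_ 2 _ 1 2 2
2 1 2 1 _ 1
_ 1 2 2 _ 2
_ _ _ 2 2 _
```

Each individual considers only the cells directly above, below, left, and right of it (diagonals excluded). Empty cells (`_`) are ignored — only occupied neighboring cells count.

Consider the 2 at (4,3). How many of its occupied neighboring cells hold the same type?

Occupied neighbors of (4,3): (3,3)=2, (4,2)=1, (4,4)=2.
Same type (2): 2 of 3.

2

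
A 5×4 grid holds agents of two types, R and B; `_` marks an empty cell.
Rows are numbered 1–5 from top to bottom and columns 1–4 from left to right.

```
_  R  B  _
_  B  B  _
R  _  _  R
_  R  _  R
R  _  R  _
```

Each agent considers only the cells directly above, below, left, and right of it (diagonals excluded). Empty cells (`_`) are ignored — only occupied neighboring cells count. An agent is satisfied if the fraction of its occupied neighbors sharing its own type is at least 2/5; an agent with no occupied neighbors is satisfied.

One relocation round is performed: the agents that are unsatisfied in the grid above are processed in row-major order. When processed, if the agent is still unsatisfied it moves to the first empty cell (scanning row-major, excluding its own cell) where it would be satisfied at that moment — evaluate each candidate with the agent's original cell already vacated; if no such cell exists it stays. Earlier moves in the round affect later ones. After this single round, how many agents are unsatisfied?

0

Initially unsatisfied (in order): (1,2).
  (1,2) → (1,1).
Resulting grid:
R _ B _
_ B B _
R _ _ R
_ R _ R
R _ R _
All satisfied now.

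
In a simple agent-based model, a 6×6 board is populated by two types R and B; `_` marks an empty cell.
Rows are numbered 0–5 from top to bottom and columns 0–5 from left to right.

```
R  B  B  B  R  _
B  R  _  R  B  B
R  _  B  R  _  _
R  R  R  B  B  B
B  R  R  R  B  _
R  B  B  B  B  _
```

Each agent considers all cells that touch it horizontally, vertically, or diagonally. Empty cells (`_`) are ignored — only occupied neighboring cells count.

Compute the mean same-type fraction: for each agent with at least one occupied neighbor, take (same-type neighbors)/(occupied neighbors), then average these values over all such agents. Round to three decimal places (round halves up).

(0,0)R 1/3
(0,1)B 2/4
(0,2)B 2/4
(0,3)B 2/4
(0,4)R 1/4
(1,0)B 1/4
(1,1)R 2/6
(1,3)R 2/6
(1,4)B 2/5
(1,5)B 1/2
(2,0)R 3/4
(2,2)B 1/6
(2,3)R 2/6
(3,0)R 3/4
(3,1)R 5/7
(3,2)R 5/7
(3,3)B 3/7
(3,4)B 3/5
(3,5)B 2/2
(4,0)B 1/5
(4,1)R 5/8
(4,2)R 4/8
(4,3)R 2/8
(4,4)B 5/6
(5,0)R 1/3
(5,1)B 2/5
(5,2)B 2/5
(5,3)B 3/5
(5,4)B 2/3
Sum over 29 agents: 1/3 + 2/4 + 2/4 + 2/4 + 1/4 + 1/4 + 2/6 + 2/6 + 2/5 + 1/2 + 3/4 + 1/6 + 2/6 + 3/4 + 5/7 + 5/7 + 3/7 + 3/5 + 2/2 + 1/5 + 5/8 + 4/8 + 2/8 + 5/6 + 1/3 + 2/5 + 2/5 + 3/5 + 2/3 = 11899/840; mean = 11899/840 ÷ 29 = 11899/24360 = 0.488464… → 0.488.

0.488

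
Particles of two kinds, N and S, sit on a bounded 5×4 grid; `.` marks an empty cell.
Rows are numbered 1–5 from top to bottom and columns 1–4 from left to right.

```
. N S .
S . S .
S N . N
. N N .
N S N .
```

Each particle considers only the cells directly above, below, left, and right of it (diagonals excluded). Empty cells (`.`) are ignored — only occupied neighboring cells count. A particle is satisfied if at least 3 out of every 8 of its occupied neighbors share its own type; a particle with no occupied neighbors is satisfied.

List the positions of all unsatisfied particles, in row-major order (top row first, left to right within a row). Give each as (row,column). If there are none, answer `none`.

(1,2)N 0/1 ✗
(1,3)S 1/2 ✓
(2,1)S 1/1 ✓
(2,3)S 1/1 ✓
(3,1)S 1/2 ✓
(3,2)N 1/2 ✓
(3,4)N 0/0 ✓
(4,2)N 2/3 ✓
(4,3)N 2/2 ✓
(5,1)N 0/1 ✗
(5,2)S 0/3 ✗
(5,3)N 1/2 ✓

(1,2), (5,1), (5,2)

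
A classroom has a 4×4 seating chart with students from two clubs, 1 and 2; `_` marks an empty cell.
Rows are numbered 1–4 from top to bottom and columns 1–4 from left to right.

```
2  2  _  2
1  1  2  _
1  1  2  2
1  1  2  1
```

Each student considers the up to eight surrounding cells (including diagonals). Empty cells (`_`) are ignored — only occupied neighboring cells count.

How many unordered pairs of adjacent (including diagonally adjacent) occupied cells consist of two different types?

Scan each occupied cell's neighbors to the right and below (and the two forward diagonals) so each pair is counted once.
From row 1: 4 unlike of 7 pairs (running 4/7).
From row 2: 3 unlike of 10 pairs (running 7/17).
From row 3: 5 unlike of 13 pairs (running 12/30).
From row 4: 2 unlike of 3 pairs (running 14/33).
Total adjacent occupied pairs: 33; unlike-type pairs: 14.

14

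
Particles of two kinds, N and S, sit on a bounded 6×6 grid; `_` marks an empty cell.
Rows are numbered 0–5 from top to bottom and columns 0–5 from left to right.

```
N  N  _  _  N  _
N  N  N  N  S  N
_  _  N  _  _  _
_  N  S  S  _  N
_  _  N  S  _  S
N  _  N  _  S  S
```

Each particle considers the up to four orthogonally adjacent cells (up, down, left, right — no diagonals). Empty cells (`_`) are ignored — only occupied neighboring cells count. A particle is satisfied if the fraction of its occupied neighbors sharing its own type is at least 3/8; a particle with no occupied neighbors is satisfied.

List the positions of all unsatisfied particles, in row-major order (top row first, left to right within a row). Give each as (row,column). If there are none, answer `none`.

Row 0: (0,0)N 2/2 ok · (0,1)N 2/2 ok · (0,4)N 0/1 unhappy
Row 1: (1,0)N 2/2 ok · (1,1)N 3/3 ok · (1,2)N 3/3 ok · (1,3)N 1/2 ok · (1,4)S 0/3 unhappy · (1,5)N 0/1 unhappy
Row 2: (2,2)N 1/2 ok
Row 3: (3,1)N 0/1 unhappy · (3,2)S 1/4 unhappy · (3,3)S 2/2 ok · (3,5)N 0/1 unhappy
Row 4: (4,2)N 1/3 unhappy · (4,3)S 1/2 ok · (4,5)S 1/2 ok
Row 5: (5,0)N 0/0 ok · (5,2)N 1/1 ok · (5,4)S 1/1 ok · (5,5)S 2/2 ok

(0,4), (1,4), (1,5), (3,1), (3,2), (3,5), (4,2)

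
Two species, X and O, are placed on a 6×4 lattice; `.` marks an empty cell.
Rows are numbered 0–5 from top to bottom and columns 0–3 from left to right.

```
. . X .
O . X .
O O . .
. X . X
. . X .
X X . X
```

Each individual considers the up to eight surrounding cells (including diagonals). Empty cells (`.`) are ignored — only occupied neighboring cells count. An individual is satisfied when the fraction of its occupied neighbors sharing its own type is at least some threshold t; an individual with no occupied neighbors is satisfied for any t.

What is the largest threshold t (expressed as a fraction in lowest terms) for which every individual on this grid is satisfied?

(0,2)X 1/1
(1,0)O 2/2
(1,2)X 1/2
(2,0)O 2/3
(2,1)O 2/4
(3,1)X 1/3
(3,3)X 1/1
(4,2)X 4/4
(5,0)X 1/1
(5,1)X 2/2
(5,3)X 1/1
The smallest same-type fraction is 1/3 at (3,1), which reduces to 1/3. Any threshold above that leaves this individual unsatisfied.

1/3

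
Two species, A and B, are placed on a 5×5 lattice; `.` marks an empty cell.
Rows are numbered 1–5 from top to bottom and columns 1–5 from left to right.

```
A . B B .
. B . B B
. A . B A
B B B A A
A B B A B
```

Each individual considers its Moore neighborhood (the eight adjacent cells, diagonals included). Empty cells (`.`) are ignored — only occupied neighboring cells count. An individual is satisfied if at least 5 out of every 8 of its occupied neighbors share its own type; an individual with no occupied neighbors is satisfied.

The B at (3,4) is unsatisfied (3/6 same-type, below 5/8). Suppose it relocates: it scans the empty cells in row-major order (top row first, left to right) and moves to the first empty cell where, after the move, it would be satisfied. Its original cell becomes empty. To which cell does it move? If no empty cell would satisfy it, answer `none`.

Vacating (3,4). Empty cells in order:
  (1,2): 2/3 same-type → satisfied — stop here.

(1,2)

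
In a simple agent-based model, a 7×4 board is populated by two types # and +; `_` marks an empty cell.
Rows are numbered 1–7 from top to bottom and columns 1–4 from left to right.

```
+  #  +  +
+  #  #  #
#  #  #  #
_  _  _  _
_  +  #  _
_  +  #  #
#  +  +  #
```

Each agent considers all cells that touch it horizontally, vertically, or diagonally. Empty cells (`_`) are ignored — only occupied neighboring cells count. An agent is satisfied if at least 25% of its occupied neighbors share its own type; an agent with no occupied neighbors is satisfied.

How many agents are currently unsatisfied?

Row 1: (1,1)+ 1/3 ✓ · (1,2)# 2/5 ✓ · (1,3)+ 1/5 ✗ · (1,4)+ 1/3 ✓
Row 2: (2,1)+ 1/5 ✗ · (2,2)# 5/8 ✓ · (2,3)# 6/8 ✓ · (2,4)# 3/5 ✓
Row 3: (3,1)# 2/3 ✓ · (3,2)# 4/5 ✓ · (3,3)# 5/5 ✓ · (3,4)# 3/3 ✓
Row 5: (5,2)+ 1/3 ✓ · (5,3)# 2/4 ✓
Row 6: (6,2)+ 3/6 ✓ · (6,3)# 3/7 ✓ · (6,4)# 3/4 ✓
Row 7: (7,1)# 0/2 ✗ · (7,2)+ 2/4 ✓ · (7,3)+ 2/5 ✓ · (7,4)# 2/3 ✓
Unsatisfied: (1,3), (2,1), (7,1) — 3 in total.

3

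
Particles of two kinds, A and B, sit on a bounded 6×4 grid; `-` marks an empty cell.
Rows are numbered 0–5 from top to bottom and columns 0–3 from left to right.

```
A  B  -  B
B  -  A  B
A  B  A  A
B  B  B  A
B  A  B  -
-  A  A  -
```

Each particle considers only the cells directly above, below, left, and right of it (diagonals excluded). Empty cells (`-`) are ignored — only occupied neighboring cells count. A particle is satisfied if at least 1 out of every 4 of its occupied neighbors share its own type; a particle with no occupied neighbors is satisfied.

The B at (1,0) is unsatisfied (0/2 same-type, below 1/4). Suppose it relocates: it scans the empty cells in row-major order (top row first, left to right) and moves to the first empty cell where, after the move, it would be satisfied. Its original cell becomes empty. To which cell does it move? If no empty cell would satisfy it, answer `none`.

Vacating (1,0). Empty cells in order:
  (0,2): 2/3 same-type → satisfied — stop here.

(0,2)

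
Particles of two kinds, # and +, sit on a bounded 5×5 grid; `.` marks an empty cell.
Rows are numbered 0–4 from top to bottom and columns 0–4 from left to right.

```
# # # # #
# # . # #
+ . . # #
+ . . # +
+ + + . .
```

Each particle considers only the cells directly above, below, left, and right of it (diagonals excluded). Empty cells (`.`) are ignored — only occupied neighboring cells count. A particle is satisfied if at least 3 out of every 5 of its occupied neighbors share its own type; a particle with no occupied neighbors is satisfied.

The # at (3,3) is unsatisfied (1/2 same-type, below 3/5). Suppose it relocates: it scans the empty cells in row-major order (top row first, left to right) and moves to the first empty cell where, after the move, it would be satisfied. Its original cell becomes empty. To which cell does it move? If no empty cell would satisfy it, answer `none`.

(1,2)

Vacating (3,3). Empty cells in order:
  (1,2): 3/3 same-type → satisfied — stop here.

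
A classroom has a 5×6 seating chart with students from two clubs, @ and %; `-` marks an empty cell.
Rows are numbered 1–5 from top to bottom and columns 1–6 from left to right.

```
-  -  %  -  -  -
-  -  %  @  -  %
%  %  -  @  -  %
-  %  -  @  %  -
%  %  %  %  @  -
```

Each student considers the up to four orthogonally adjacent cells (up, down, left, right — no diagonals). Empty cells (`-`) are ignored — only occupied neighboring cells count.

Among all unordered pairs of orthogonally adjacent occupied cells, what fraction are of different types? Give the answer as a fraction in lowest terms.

1/3

Scan each occupied cell's neighbors to the right and below so each pair is counted once.
From row 1: 0 unlike of 1 pairs (running 0/1).
From row 2: 1 unlike of 3 pairs (running 1/4).
From row 3: 0 unlike of 3 pairs (running 1/7).
From row 4: 3 unlike of 4 pairs (running 4/11).
From row 5: 1 unlike of 4 pairs (running 5/15).
Total adjacent occupied pairs: 15; unlike-type pairs: 5.
5/15 reduces to 1/3.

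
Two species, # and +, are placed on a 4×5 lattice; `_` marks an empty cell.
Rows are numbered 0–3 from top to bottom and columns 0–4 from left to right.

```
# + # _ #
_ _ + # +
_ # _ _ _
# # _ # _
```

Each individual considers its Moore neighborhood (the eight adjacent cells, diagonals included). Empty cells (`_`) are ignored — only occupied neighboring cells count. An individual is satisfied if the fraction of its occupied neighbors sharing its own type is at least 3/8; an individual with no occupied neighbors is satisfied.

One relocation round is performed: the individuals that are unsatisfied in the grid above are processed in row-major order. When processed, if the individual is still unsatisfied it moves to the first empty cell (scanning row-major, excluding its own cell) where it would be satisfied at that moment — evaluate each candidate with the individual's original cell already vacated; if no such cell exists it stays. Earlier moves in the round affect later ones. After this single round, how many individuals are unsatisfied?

Initially unsatisfied (in order): (0,0), (0,1), (0,2), (1,2), (1,4).
  (0,0) → (0,3).
  (0,1): now satisfied by earlier moves; stays.
  (0,2): now satisfied by earlier moves; stays.
  (1,2) → (0,0).
  (1,4) → (1,0).
Resulting grid:
+ + # # #
+ _ _ # _
_ # _ _ _
# # _ # _
All satisfied now.

0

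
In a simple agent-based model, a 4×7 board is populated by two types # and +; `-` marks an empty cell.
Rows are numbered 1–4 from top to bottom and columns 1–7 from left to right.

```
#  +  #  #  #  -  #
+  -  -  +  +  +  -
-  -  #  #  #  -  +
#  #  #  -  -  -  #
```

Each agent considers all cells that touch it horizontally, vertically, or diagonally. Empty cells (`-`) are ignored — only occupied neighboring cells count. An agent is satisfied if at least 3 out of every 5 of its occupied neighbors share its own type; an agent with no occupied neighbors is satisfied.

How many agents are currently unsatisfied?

13

Row 1: (1,1)# 0/2 ✗ · (1,2)+ 1/3 ✗ · (1,3)# 1/3 ✗ · (1,4)# 2/4 ✗ · (1,5)# 1/4 ✗ · (1,7)# 0/1 ✗
Row 2: (2,1)+ 1/2 ✗ · (2,4)+ 1/7 ✗ · (2,5)+ 2/6 ✗ · (2,6)+ 2/5 ✗
Row 3: (3,3)# 3/4 ✓ · (3,4)# 3/5 ✓ · (3,5)# 1/4 ✗ · (3,7)+ 1/2 ✗
Row 4: (4,1)# 1/1 ✓ · (4,2)# 3/3 ✓ · (4,3)# 3/3 ✓ · (4,7)# 0/1 ✗
Unsatisfied: (1,1), (1,2), (1,3), (1,4), (1,5), (1,7), (2,1), (2,4), (2,5), (2,6), (3,5), (3,7), (4,7) — 13 in total.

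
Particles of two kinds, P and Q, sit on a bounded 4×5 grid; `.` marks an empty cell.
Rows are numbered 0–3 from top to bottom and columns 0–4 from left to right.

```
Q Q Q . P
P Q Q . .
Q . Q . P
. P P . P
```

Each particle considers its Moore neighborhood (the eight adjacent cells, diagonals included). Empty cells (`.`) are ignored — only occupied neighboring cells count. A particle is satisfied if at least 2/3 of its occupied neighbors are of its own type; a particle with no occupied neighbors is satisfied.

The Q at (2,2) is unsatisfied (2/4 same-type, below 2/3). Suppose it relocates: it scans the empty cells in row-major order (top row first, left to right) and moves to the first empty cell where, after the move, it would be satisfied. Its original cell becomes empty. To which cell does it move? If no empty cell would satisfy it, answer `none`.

Vacating (2,2). Empty cells in order:
  (0,3): 2/3 same-type → satisfied — stop here.

(0,3)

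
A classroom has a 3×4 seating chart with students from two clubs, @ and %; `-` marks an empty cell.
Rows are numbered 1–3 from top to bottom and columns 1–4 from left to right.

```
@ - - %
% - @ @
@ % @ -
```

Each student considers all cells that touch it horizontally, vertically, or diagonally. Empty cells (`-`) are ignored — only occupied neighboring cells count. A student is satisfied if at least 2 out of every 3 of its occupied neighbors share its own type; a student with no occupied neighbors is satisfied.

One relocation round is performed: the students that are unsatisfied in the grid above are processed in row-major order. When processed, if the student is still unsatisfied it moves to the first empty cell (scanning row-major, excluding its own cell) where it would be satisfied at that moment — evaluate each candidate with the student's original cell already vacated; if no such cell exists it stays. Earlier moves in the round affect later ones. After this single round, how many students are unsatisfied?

Initially unsatisfied (in order): (1,1), (1,4), (2,1), (2,3), (3,1), (3,2).
  (1,1) → (1,3).
  (1,4) → (1,1).
  (2,1): now satisfied by earlier moves; stays.
  (2,3): now satisfied by earlier moves; stays.
  (3,1) → (1,4).
  (3,2) → (3,1).
Resulting grid:
% - @ @
% - @ @
% - @ -
All satisfied now.

0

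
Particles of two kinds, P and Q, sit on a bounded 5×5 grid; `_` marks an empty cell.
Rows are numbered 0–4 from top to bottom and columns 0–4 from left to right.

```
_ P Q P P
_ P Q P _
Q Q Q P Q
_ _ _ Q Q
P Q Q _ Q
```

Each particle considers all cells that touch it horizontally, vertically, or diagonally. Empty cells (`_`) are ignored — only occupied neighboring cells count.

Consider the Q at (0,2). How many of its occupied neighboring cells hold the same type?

1

Occupied neighbors of (0,2): (0,1)=P, (0,3)=P, (1,1)=P, (1,2)=Q, (1,3)=P.
Same type (Q): 1 of 5.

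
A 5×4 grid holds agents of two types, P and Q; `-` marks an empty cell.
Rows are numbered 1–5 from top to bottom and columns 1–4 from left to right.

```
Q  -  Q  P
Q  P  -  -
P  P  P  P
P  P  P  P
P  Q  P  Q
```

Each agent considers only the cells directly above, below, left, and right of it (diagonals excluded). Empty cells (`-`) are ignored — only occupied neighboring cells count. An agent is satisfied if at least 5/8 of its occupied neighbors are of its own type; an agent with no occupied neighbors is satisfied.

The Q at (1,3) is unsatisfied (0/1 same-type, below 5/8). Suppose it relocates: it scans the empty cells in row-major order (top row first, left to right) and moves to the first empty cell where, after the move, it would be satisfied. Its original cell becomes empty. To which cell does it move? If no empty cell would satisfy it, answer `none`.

none

Vacating (1,3). Empty cells in order:
  (1,2): 1/2 same-type → still unsatisfied.
  (2,3): 0/2 same-type → still unsatisfied.
  (2,4): 0/2 same-type → still unsatisfied.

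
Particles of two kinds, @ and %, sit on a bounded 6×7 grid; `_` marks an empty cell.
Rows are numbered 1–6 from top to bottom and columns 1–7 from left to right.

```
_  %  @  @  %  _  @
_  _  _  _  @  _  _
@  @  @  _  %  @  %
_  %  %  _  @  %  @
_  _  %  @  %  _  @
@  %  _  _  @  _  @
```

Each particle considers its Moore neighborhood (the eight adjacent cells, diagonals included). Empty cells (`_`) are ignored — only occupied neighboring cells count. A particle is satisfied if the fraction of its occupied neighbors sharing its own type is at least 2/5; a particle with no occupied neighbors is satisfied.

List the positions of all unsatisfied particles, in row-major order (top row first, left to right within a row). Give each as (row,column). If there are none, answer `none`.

(1,2), (1,5), (3,3), (3,5), (3,7), (5,5), (6,1)

Row 1: (1,2)% 0/1 ✗ · (1,3)@ 1/2 ✓ · (1,4)@ 2/3 ✓ · (1,5)% 0/2 ✗ · (1,7)@ 0/0 ✓
Row 2: (2,5)@ 2/4 ✓
Row 3: (3,1)@ 1/2 ✓ · (3,2)@ 2/4 ✓ · (3,3)@ 1/3 ✗ · (3,5)% 1/4 ✗ · (3,6)@ 3/6 ✓ · (3,7)% 1/3 ✗
Row 4: (4,2)% 2/5 ✓ · (4,3)% 2/5 ✓ · (4,5)@ 2/5 ✓ · (4,6)% 3/7 ✓ · (4,7)@ 2/4 ✓
Row 5: (5,3)% 3/4 ✓ · (5,4)@ 2/5 ✓ · (5,5)% 1/4 ✗ · (5,7)@ 2/3 ✓
Row 6: (6,1)@ 0/1 ✗ · (6,2)% 1/2 ✓ · (6,5)@ 1/2 ✓ · (6,7)@ 1/1 ✓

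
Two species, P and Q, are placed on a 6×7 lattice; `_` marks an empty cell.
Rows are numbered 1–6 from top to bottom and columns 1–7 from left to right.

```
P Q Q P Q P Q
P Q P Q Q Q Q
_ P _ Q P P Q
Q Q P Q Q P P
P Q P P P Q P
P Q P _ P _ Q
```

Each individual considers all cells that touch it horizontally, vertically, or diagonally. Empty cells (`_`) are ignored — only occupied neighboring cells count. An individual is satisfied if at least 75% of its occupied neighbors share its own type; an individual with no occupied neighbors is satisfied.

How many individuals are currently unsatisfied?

Row 1: (1,1)P 1/3 not · (1,2)Q 2/5 not · (1,3)Q 3/5 not · (1,4)P 1/5 not · (1,5)Q 3/5 not · (1,6)P 0/5 not · (1,7)Q 2/3 not
Row 2: (2,1)P 2/4 not · (2,2)Q 2/6 not · (2,3)P 2/7 not · (2,4)Q 4/7 not · (2,5)Q 4/8 not · (2,6)Q 5/8 not · (2,7)Q 3/5 not
Row 3: (3,2)P 3/6 not · (3,4)Q 4/7 not · (3,5)P 2/8 not · (3,6)P 3/8 not · (3,7)Q 2/5 not
Row 4: (4,1)Q 2/4 not · (4,2)Q 2/6 not · (4,3)P 3/7 not · (4,4)Q 2/7 not · (4,5)Q 3/8 not · (4,6)P 5/8 not · (4,7)P 3/5 not
Row 5: (5,1)P 1/5 not · (5,2)Q 3/8 not · (5,3)P 3/7 not · (5,4)P 5/7 not · (5,5)P 3/6 not · (5,6)Q 2/7 not · (5,7)P 2/4 not
Row 6: (6,1)P 1/3 not · (6,2)Q 1/5 not · (6,3)P 2/4 not · (6,5)P 2/3 not · (6,7)Q 1/2 not
Unsatisfied: (1,1), (1,2), (1,3), (1,4), (1,5), (1,6), (1,7), (2,1), (2,2), (2,3), (2,4), (2,5), (2,6), (2,7), (3,2), (3,4), (3,5), (3,6), (3,7), (4,1), (4,2), (4,3), (4,4), (4,5), (4,6), (4,7), (5,1), (5,2), (5,3), (5,4), (5,5), (5,6), (5,7), (6,1), (6,2), (6,3), (6,5), (6,7) — 38 in total.

38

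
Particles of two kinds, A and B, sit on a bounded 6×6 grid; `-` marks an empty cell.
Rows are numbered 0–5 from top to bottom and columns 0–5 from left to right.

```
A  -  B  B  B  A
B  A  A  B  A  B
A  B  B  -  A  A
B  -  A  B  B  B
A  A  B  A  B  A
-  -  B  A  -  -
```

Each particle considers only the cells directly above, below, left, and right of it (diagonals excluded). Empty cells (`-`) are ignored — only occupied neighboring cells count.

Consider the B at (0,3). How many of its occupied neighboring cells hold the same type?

Occupied neighbors of (0,3): (1,3)=B, (0,2)=B, (0,4)=B.
Same type (B): 3 of 3.

3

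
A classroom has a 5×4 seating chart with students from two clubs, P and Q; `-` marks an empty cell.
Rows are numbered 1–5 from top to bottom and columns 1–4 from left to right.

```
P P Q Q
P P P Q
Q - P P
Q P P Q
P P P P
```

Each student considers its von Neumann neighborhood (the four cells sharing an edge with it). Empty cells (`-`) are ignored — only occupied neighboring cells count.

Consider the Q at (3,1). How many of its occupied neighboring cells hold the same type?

Occupied neighbors of (3,1): (2,1)=P, (4,1)=Q.
Same type (Q): 1 of 2.

1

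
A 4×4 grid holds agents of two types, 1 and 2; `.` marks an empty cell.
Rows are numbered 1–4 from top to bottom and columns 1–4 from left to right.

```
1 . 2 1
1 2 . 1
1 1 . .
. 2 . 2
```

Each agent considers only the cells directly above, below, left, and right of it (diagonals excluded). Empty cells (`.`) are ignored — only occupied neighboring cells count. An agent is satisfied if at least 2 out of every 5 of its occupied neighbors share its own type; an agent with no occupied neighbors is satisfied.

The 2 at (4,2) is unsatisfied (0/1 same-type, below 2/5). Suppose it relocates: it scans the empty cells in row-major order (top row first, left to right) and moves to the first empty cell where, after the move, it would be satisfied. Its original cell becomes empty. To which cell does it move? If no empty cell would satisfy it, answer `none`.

(1,2)

Vacating (4,2). Empty cells in order:
  (1,2): 2/3 same-type → satisfied — stop here.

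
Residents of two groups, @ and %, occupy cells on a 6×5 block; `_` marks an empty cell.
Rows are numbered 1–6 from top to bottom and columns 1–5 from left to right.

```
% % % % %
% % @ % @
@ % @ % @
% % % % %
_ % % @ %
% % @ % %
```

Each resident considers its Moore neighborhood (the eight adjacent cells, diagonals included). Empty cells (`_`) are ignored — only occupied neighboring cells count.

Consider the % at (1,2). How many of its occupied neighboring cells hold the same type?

4

Occupied neighbors of (1,2): (1,1)=%, (1,3)=%, (2,1)=%, (2,2)=%, (2,3)=@.
Same type (%): 4 of 5.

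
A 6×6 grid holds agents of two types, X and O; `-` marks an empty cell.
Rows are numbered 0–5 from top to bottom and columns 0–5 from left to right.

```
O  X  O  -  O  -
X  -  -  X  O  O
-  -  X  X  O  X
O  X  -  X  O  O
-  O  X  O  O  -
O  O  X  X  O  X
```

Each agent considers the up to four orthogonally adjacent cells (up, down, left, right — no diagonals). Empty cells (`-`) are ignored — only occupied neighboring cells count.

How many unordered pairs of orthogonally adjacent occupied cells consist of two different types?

Scan each occupied cell's neighbors to the right and below so each pair is counted once.
From row 0: 3 unlike of 4 pairs (running 3/4).
From row 1: 2 unlike of 5 pairs (running 5/9).
From row 2: 3 unlike of 6 pairs (running 8/15).
From row 3: 4 unlike of 6 pairs (running 12/21).
From row 4: 3 unlike of 7 pairs (running 15/28).
From row 5: 3 unlike of 5 pairs (running 18/33).
Total adjacent occupied pairs: 33; unlike-type pairs: 18.

18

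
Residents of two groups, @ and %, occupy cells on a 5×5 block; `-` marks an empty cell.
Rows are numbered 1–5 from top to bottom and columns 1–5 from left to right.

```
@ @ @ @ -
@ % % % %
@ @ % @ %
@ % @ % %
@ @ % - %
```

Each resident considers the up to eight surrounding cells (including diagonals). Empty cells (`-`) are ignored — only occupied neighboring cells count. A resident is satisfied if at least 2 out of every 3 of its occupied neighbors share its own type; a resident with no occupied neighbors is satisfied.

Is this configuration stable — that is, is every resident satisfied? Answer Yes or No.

(1,1)@ 2/3 satisfied
(1,2)@ 3/5 not
(1,3)@ 2/5 not
(1,4)@ 1/4 not
(2,1)@ 4/5 satisfied
(2,2)% 2/8 not
(2,3)% 3/8 not
(2,4)% 4/7 not
(2,5)% 2/4 not
(3,1)@ 3/5 not
(3,2)@ 4/8 not
(3,3)% 5/8 not
(3,4)@ 1/8 not
(3,5)% 4/5 satisfied
(4,1)@ 4/5 satisfied
(4,2)% 2/8 not
(4,3)@ 3/7 not
(4,4)% 5/7 satisfied
(4,5)% 3/4 satisfied
(5,1)@ 2/3 satisfied
(5,2)@ 3/5 not
(5,3)% 2/4 not
(5,5)% 2/2 satisfied
For instance (1,2) has only 3/5 same-type neighbors, below 2/3.

No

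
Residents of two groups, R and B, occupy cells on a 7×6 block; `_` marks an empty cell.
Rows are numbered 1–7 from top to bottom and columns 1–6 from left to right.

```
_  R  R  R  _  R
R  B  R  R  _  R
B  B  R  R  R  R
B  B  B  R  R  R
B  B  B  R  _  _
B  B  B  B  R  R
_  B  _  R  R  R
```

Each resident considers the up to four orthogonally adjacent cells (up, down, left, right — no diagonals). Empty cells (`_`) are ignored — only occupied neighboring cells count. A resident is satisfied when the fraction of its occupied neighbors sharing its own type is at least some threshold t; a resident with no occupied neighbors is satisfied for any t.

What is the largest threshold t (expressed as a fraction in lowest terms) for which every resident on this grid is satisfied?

Row 1: (1,2)R 1/2 · (1,3)R 3/3 · (1,4)R 2/2 · (1,6)R 1/1
Row 2: (2,1)R 0/2 · (2,2)B 1/4 · (2,3)R 3/4 · (2,4)R 3/3 · (2,6)R 2/2
Row 3: (3,1)B 2/3 · (3,2)B 3/4 · (3,3)R 2/4 · (3,4)R 4/4 · (3,5)R 3/3 · (3,6)R 3/3
Row 4: (4,1)B 3/3 · (4,2)B 4/4 · (4,3)B 2/4 · (4,4)R 3/4 · (4,5)R 3/3 · (4,6)R 2/2
Row 5: (5,1)B 3/3 · (5,2)B 4/4 · (5,3)B 3/4 · (5,4)R 1/3
Row 6: (6,1)B 2/2 · (6,2)B 4/4 · (6,3)B 3/3 · (6,4)B 1/4 · (6,5)R 2/3 · (6,6)R 2/2
Row 7: (7,2)B 1/1 · (7,4)R 1/2 · (7,5)R 3/3 · (7,6)R 2/2
The smallest same-type fraction is 0/2 at (2,1), which reduces to 0/1. Any threshold above that leaves this resident unsatisfied.

0/1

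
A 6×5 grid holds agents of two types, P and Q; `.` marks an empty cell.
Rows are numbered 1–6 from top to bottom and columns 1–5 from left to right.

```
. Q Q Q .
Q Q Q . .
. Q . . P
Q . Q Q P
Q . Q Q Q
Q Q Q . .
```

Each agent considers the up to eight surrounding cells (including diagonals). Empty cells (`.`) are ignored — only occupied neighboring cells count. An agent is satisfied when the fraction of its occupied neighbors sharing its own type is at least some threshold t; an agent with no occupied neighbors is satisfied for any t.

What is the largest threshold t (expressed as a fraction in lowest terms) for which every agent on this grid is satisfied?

1/4

Row 1: (1,2)Q 4/4 · (1,3)Q 4/4 · (1,4)Q 2/2
Row 2: (2,1)Q 3/3 · (2,2)Q 5/5 · (2,3)Q 5/5
Row 3: (3,2)Q 5/5 · (3,5)P 1/2
Row 4: (4,1)Q 2/2 · (4,3)Q 4/4 · (4,4)Q 4/6 · (4,5)P 1/4
Row 5: (5,1)Q 3/3 · (5,3)Q 5/5 · (5,4)Q 5/6 · (5,5)Q 2/3
Row 6: (6,1)Q 2/2 · (6,2)Q 4/4 · (6,3)Q 3/3
The smallest same-type fraction is 1/4 at (4,5), which reduces to 1/4. Any threshold above that leaves this agent unsatisfied.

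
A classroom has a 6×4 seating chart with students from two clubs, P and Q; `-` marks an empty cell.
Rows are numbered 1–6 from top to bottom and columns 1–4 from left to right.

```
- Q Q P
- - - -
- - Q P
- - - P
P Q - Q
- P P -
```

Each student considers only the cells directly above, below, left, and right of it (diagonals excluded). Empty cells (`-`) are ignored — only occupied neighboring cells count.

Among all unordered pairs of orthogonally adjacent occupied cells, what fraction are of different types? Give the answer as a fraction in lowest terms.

5/8

Scan each occupied cell's neighbors to the right and below so each pair is counted once.
From row 1: 1 unlike of 2 pairs (running 1/2).
From row 3: 1 unlike of 2 pairs (running 2/4).
From row 4: 1 unlike of 1 pairs (running 3/5).
From row 5: 2 unlike of 2 pairs (running 5/7).
From row 6: 0 unlike of 1 pairs (running 5/8).
Total adjacent occupied pairs: 8; unlike-type pairs: 5.
5/8 is already in lowest terms.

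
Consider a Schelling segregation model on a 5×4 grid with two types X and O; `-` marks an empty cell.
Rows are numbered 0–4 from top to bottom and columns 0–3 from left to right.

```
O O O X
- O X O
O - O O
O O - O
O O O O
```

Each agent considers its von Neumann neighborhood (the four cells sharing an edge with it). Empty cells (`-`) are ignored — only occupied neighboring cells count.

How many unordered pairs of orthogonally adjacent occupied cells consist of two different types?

6

Scan each occupied cell's neighbors to the right and below so each pair is counted once.
Row 0: O(0,0)–O(0,1)= O(0,1)–O(0,2)= O(0,1)–O(1,1)= O(0,2)–X(0,3)≠ O(0,2)–X(1,2)≠ X(0,3)–O(1,3)≠  → 3/6 unlike.
Row 1: O(1,1)–X(1,2)≠ X(1,2)–O(1,3)≠ X(1,2)–O(2,2)≠ O(1,3)–O(2,3)=  → 3/4 unlike.
Row 2: O(2,0)–O(3,0)= O(2,2)–O(2,3)= O(2,3)–O(3,3)=  → 0/3 unlike.
Row 3: O(3,0)–O(3,1)= O(3,0)–O(4,0)= O(3,1)–O(4,1)= O(3,3)–O(4,3)=  → 0/4 unlike.
Row 4: O(4,0)–O(4,1)= O(4,1)–O(4,2)= O(4,2)–O(4,3)=  → 0/3 unlike.
Total adjacent occupied pairs: 20; unlike-type pairs: 6.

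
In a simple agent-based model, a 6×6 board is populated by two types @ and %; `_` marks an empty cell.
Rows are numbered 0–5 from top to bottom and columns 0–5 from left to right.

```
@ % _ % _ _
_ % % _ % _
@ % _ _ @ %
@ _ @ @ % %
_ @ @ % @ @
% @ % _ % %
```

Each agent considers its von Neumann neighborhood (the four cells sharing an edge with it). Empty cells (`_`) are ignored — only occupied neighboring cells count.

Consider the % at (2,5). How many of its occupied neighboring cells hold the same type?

Occupied neighbors of (2,5): (3,5)=%, (2,4)=@.
Same type (%): 1 of 2.

1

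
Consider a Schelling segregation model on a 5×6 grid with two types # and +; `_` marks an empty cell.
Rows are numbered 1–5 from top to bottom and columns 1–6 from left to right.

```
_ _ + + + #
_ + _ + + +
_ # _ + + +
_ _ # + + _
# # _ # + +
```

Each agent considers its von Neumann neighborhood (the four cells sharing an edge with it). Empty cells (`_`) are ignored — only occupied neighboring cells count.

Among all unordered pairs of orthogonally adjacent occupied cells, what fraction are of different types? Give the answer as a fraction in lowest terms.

Scan each occupied cell's neighbors to the right and below so each pair is counted once.
From row 1: 2 unlike of 6 pairs (running 2/6).
From row 2: 1 unlike of 6 pairs (running 3/12).
From row 3: 0 unlike of 4 pairs (running 3/16).
From row 4: 2 unlike of 4 pairs (running 5/20).
From row 5: 1 unlike of 3 pairs (running 6/23).
Total adjacent occupied pairs: 23; unlike-type pairs: 6.
6/23 is already in lowest terms.

6/23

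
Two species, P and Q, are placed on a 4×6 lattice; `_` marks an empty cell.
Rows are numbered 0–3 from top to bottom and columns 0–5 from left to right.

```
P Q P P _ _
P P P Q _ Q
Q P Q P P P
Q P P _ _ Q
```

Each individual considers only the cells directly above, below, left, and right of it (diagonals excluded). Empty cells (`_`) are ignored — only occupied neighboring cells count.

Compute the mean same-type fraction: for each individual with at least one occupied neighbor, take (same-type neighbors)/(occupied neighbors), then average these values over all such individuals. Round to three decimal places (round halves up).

0.408

(0,0)P 1/2
(0,1)Q 0/3
(0,2)P 2/3
(0,3)P 1/2
(1,0)P 2/3
(1,1)P 3/4
(1,2)P 2/4
(1,3)Q 0/3
(1,5)Q 0/1
(2,0)Q 1/3
(2,1)P 2/4
(2,2)Q 0/4
(2,3)P 1/3
(2,4)P 2/2
(2,5)P 1/3
(3,0)Q 1/2
(3,1)P 2/3
(3,2)P 1/2
(3,5)Q 0/1
Sum over 19 individuals: 1/2 + 0/3 + 2/3 + 1/2 + 2/3 + 3/4 + 2/4 + 0/3 + 0/1 + 1/3 + 2/4 + 0/4 + 1/3 + 2/2 + 1/3 + 1/2 + 2/3 + 1/2 + 0/1 = 31/4; mean = 31/4 ÷ 19 = 31/76 = 0.407894… → 0.408.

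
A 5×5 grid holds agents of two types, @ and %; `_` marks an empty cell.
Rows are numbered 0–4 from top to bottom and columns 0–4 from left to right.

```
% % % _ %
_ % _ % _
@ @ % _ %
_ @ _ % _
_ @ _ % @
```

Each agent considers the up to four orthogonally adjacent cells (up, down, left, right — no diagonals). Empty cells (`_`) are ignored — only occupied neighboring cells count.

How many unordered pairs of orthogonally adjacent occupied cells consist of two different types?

Scan each occupied cell's neighbors to the right and below so each pair is counted once.
From row 0: 0 unlike of 3 pairs (running 0/3).
From row 1: 1 unlike of 1 pairs (running 1/4).
From row 2: 1 unlike of 3 pairs (running 2/7).
From row 3: 0 unlike of 2 pairs (running 2/9).
From row 4: 1 unlike of 1 pairs (running 3/10).
Total adjacent occupied pairs: 10; unlike-type pairs: 3.

3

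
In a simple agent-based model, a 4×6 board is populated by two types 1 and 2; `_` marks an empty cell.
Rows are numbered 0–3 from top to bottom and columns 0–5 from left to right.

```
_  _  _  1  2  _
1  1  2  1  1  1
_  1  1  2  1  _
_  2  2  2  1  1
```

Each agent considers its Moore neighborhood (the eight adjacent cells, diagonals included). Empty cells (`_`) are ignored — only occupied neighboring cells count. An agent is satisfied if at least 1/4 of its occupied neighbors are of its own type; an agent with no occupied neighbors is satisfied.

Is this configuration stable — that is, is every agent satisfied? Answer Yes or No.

Row 0: (0,3)1 2/4 satisfied · (0,4)2 0/4 not
Row 1: (1,0)1 2/2 satisfied · (1,1)1 3/4 satisfied · (1,2)2 1/6 not · (1,3)1 4/7 satisfied · (1,4)1 4/6 satisfied · (1,5)1 2/3 satisfied
Row 2: (2,1)1 3/6 satisfied · (2,2)1 3/8 satisfied · (2,3)2 3/8 satisfied · (2,4)1 5/7 satisfied
Row 3: (3,1)2 1/3 satisfied · (3,2)2 3/5 satisfied · (3,3)2 2/5 satisfied · (3,4)1 2/4 satisfied · (3,5)1 2/2 satisfied
For instance (0,4) has only 0/4 same-type neighbors, below 1/4.

No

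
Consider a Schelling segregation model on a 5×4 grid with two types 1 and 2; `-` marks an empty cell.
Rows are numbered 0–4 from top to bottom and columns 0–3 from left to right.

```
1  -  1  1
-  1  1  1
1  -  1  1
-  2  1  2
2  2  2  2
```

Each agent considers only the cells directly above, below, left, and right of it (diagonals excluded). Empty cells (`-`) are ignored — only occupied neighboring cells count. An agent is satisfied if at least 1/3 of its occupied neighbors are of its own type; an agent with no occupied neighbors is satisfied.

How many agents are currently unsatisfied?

1

Row 0: (0,0)1 0/0 ✓ · (0,2)1 2/2 ✓ · (0,3)1 2/2 ✓
Row 1: (1,1)1 1/1 ✓ · (1,2)1 4/4 ✓ · (1,3)1 3/3 ✓
Row 2: (2,0)1 0/0 ✓ · (2,2)1 3/3 ✓ · (2,3)1 2/3 ✓
Row 3: (3,1)2 1/2 ✓ · (3,2)1 1/4 ✗ · (3,3)2 1/3 ✓
Row 4: (4,0)2 1/1 ✓ · (4,1)2 3/3 ✓ · (4,2)2 2/3 ✓ · (4,3)2 2/2 ✓
Unsatisfied: (3,2) — 1 in total.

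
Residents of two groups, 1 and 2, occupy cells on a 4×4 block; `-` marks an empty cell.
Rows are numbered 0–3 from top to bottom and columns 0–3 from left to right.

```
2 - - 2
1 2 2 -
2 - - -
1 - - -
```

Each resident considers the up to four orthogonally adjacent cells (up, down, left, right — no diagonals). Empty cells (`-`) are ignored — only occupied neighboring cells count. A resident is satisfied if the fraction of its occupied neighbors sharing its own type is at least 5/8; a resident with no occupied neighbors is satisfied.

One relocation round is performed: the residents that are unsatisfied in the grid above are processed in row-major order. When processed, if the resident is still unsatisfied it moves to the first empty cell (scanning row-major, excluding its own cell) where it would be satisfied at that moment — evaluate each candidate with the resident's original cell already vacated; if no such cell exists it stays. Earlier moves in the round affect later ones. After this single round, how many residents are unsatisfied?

0

Initially unsatisfied (in order): (0,0), (1,0), (1,1), (2,0), (3,0).
  (0,0) → (0,1).
  (1,0) → (2,3).
  (1,1): now satisfied by earlier moves; stays.
  (2,0) → (0,0).
  (3,0): now satisfied by earlier moves; stays.
Resulting grid:
2 2 - 2
- 2 2 -
- - - 1
1 - - -
All satisfied now.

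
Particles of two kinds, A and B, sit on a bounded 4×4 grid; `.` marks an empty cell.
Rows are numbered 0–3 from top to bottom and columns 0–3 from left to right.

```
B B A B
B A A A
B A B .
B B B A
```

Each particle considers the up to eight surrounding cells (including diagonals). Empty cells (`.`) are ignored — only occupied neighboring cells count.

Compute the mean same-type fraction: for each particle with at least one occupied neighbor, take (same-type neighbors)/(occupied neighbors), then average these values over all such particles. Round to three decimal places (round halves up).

0.454

(0,0)B 2/3
(0,1)B 2/5
(0,2)A 3/5
(0,3)B 0/3
(1,0)B 3/5
(1,1)A 3/8
(1,2)A 4/7
(1,3)A 2/4
(2,0)B 3/5
(2,1)A 2/8
(2,2)B 2/7
(3,0)B 2/3
(3,1)B 4/5
(3,2)B 2/4
(3,3)A 0/2
Sum over 15 particles: 2/3 + 2/5 + 3/5 + 0/3 + 3/5 + 3/8 + 4/7 + 2/4 + 3/5 + 2/8 + 2/7 + 2/3 + 4/5 + 2/4 + 0/2 = 1145/168; mean = 1145/168 ÷ 15 = 229/504 = 0.454365… → 0.454.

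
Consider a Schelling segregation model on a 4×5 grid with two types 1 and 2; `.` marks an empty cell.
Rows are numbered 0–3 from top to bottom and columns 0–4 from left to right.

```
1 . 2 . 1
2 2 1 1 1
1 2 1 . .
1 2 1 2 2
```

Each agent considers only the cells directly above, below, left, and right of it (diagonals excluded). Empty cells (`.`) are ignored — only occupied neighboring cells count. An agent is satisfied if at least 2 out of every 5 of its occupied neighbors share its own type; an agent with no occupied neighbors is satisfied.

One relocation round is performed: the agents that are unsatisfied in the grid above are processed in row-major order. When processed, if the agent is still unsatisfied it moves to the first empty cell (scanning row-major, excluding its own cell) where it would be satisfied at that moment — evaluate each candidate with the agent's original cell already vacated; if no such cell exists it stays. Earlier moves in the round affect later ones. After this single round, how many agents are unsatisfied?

Initially unsatisfied (in order): (0,0), (0,2), (1,0), (2,0), (3,1), (3,2).
  (0,0) → (0,3).
  (0,2) → (0,0).
  (1,0): now satisfied by earlier moves; stays.
  (2,0) → (0,2).
  (3,1) → (0,1).
  (3,2): now satisfied by earlier moves; stays.
Resulting grid:
2 2 1 1 1
2 2 1 1 1
. 2 1 . .
1 . 1 2 2
All satisfied now.

0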